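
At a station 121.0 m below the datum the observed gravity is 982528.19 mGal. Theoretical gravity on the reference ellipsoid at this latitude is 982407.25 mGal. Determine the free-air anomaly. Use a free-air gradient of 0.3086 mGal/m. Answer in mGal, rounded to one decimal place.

Free-air correction = 0.3086 × -121.0 = -37.34 mGal
Free-air anomaly = 982528.19 − 982407.25 + (-37.34) = 83.60 mGal

83.6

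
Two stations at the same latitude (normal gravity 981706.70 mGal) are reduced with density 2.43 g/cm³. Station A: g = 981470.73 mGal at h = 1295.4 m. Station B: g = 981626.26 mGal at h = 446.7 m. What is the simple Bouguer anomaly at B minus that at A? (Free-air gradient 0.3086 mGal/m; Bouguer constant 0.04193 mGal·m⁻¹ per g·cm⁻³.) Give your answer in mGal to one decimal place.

Δg_SB(A) = 981470.73 − 981706.70 + 0.3086×1295.4 − 0.04193×2.43×1295.4 = 31.80 mGal
Δg_SB(B) = 981626.26 − 981706.70 + 0.3086×446.7 − 0.04193×2.43×446.7 = 11.90 mGal
Difference = 11.90 − (31.80) = -19.90 mGal

-19.9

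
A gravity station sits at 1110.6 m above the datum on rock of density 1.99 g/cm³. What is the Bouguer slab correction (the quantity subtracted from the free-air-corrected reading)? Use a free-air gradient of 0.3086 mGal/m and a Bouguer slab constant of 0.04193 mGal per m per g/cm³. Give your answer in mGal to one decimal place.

92.7

Bouguer slab correction = 0.04193 × 1.99 × 1110.6 = 92.7 mGal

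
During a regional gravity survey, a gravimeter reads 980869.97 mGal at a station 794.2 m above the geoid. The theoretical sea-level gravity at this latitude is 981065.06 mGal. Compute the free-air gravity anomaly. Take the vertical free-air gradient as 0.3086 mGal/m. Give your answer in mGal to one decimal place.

Free-air correction = 0.3086 × 794.2 = 245.09 mGal
Free-air anomaly = 980869.97 − 981065.06 + (245.09) = 50.00 mGal

50.0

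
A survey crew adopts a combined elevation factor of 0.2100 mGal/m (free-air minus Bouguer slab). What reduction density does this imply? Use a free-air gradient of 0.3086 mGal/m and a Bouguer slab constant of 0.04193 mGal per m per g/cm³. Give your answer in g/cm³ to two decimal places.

0.2100 = 0.3086 − 0.04193 × ρ
ρ = (0.3086 − 0.2100) / 0.04193 = 2.35 g/cm³

2.35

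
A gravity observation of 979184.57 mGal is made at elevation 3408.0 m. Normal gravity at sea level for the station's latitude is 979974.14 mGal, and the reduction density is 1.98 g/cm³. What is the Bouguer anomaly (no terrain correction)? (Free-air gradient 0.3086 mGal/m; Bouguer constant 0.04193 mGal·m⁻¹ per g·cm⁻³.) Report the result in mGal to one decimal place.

-20.8

Free-air correction = 0.3086 × 3408.0 = 1051.71 mGal
Free-air anomaly = 979184.57 − 979974.14 + (1051.71) = 262.14 mGal
Bouguer slab correction = 0.04193 × 1.98 × 3408.0 = 282.94 mGal
Simple Bouguer anomaly = 262.14 − (282.94) = -20.80 mGal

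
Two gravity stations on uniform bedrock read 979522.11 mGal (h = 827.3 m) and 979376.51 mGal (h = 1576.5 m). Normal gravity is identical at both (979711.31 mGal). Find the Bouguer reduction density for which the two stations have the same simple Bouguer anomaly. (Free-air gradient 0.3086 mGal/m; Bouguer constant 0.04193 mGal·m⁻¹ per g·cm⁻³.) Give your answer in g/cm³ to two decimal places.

Δg_obs = 979376.51 − 979522.11 = -145.60 mGal over Δh = 1576.5 − 827.3 = 749.2 m
Equal Bouguer anomalies ⇒ Δg_obs + (0.3086 − 0.04193ρ)·Δh = 0
0.3086 − 0.04193ρ = −Δg_obs/Δh = 0.19434
ρ = (0.3086 − 0.19434) / 0.04193 = 2.73 g/cm³

2.73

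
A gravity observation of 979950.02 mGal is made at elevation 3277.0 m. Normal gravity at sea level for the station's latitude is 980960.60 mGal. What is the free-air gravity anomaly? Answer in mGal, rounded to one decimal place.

Free-air correction = 0.3086 × 3277.0 = 1011.28 mGal
Free-air anomaly = 979950.02 − 980960.60 + (1011.28) = 0.70 mGal

0.7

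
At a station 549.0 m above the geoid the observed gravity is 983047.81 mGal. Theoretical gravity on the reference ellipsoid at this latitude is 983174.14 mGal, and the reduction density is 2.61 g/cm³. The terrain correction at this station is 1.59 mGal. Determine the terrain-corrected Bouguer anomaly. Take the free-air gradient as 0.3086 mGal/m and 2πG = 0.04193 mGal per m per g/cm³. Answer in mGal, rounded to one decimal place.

-15.4

Free-air correction = 0.3086 × 549.0 = 169.42 mGal
Free-air anomaly = 983047.81 − 983174.14 + (169.42) = 43.09 mGal
Bouguer slab correction = 0.04193 × 2.61 × 549.0 = 60.08 mGal
Simple Bouguer anomaly = 43.09 − (60.08) = -16.99 mGal
Complete Bouguer anomaly = -16.99 + 1.59 = -15.40 mGal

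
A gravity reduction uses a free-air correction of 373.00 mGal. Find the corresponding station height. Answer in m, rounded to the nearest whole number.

h = 373.00 / 0.3086 = 1208.68 m

1209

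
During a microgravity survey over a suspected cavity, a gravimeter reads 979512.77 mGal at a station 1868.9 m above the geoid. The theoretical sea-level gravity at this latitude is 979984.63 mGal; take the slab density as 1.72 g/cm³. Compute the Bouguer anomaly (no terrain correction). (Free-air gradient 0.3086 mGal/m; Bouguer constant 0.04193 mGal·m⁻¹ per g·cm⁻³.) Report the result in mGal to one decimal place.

-29.9

Free-air correction = 0.3086 × 1868.9 = 576.74 mGal
Free-air anomaly = 979512.77 − 979984.63 + (576.74) = 104.88 mGal
Bouguer slab correction = 0.04193 × 1.72 × 1868.9 = 134.78 mGal
Simple Bouguer anomaly = 104.88 − (134.78) = -29.90 mGal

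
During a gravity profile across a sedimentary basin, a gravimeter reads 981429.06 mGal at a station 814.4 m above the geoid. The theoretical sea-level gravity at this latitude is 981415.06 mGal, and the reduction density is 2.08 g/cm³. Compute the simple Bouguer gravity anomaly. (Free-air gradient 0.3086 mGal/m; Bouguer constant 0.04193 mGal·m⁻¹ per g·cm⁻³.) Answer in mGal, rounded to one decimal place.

Free-air correction = 0.3086 × 814.4 = 251.32 mGal
Free-air anomaly = 981429.06 − 981415.06 + (251.32) = 265.32 mGal
Bouguer slab correction = 0.04193 × 2.08 × 814.4 = 71.03 mGal
Simple Bouguer anomaly = 265.32 − (71.03) = 194.29 mGal

194.3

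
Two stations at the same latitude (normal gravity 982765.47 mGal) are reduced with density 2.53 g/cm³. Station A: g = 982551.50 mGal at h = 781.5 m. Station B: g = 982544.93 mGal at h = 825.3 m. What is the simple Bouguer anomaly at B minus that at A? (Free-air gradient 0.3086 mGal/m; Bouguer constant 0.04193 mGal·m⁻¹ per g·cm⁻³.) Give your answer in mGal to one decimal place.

Δg_SB(A) = 982551.50 − 982765.47 + 0.3086×781.5 − 0.04193×2.53×781.5 = -55.70 mGal
Δg_SB(B) = 982544.93 − 982765.47 + 0.3086×825.3 − 0.04193×2.53×825.3 = -53.40 mGal
Difference = -53.40 − (-55.70) = 2.30 mGal

2.3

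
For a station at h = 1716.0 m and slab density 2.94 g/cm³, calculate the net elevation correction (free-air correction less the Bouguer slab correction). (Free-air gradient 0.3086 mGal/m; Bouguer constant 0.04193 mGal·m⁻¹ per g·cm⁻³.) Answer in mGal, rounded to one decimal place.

Combined gradient = 0.3086 − 0.04193 × 2.94 = 0.1853258 mGal/m
Combined elevation correction = 0.1853258 × 1716.0 = 318.0 mGal

318.0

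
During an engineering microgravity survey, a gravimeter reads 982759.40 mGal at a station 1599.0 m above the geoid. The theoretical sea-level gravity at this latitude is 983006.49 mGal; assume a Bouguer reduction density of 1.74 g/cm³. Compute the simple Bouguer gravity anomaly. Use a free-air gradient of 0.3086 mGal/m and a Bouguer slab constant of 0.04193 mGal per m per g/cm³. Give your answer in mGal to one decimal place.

Free-air correction = 0.3086 × 1599.0 = 493.45 mGal
Free-air anomaly = 982759.40 − 983006.49 + (493.45) = 246.36 mGal
Bouguer slab correction = 0.04193 × 1.74 × 1599.0 = 116.66 mGal
Simple Bouguer anomaly = 246.36 − (116.66) = 129.70 mGal

129.7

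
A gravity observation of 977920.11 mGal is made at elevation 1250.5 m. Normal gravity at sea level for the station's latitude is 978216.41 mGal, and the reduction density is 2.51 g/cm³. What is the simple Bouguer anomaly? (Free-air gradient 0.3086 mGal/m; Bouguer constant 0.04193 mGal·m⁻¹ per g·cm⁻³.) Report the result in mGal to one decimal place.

-42.0

Free-air correction = 0.3086 × 1250.5 = 385.90 mGal
Free-air anomaly = 977920.11 − 978216.41 + (385.90) = 89.60 mGal
Bouguer slab correction = 0.04193 × 2.51 × 1250.5 = 131.61 mGal
Simple Bouguer anomaly = 89.60 − (131.61) = -42.01 mGal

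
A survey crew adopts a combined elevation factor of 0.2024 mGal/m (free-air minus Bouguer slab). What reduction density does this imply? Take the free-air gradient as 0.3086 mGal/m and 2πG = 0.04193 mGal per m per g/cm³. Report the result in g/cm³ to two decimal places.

2.53

0.2024 = 0.3086 − 0.04193 × ρ
ρ = (0.3086 − 0.2024) / 0.04193 = 2.53 g/cm³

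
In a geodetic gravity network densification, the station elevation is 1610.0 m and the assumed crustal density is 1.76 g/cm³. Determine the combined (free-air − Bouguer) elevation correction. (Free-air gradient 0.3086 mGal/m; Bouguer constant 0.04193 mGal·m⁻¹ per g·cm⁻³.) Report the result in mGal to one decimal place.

Combined gradient = 0.3086 − 0.04193 × 1.76 = 0.2348032 mGal/m
Combined elevation correction = 0.2348032 × 1610.0 = 378.0 mGal

378.0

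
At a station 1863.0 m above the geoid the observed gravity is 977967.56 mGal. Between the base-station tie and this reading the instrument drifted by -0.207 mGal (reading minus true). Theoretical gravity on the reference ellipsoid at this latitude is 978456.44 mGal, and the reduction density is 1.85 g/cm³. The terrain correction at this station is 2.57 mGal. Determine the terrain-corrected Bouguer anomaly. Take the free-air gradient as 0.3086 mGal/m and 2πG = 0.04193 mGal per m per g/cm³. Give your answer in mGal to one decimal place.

-55.7

Drift-corrected reading = 977967.56 − (-0.207) = 977967.767 mGal
Free-air correction = 0.3086 × 1863.0 = 574.92 mGal
Free-air anomaly = 977967.767 − 978456.44 + (574.92) = 86.247 mGal
Bouguer slab correction = 0.04193 × 1.85 × 1863.0 = 144.51 mGal
Simple Bouguer anomaly = 86.247 − (144.51) = -58.263 mGal
Complete Bouguer anomaly = -58.263 + 2.57 = -55.693 mGal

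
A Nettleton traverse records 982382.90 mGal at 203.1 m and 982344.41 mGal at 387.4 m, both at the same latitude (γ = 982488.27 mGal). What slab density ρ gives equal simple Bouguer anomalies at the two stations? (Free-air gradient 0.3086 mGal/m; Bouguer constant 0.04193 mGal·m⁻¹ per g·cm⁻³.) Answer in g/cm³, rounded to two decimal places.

Δg_obs = 982344.41 − 982382.90 = -38.49 mGal over Δh = 387.4 − 203.1 = 184.3 m
Equal Bouguer anomalies ⇒ Δg_obs + (0.3086 − 0.04193ρ)·Δh = 0
0.3086 − 0.04193ρ = −Δg_obs/Δh = 0.20884
ρ = (0.3086 − 0.20884) / 0.04193 = 2.38 g/cm³

2.38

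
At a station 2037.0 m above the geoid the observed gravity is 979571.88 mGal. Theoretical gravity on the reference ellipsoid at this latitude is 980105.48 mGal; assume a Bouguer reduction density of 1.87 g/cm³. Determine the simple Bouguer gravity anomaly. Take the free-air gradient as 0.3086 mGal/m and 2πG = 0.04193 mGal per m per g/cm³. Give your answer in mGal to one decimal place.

-64.7

Free-air correction = 0.3086 × 2037.0 = 628.62 mGal
Free-air anomaly = 979571.88 − 980105.48 + (628.62) = 95.02 mGal
Bouguer slab correction = 0.04193 × 1.87 × 2037.0 = 159.72 mGal
Simple Bouguer anomaly = 95.02 − (159.72) = -64.70 mGal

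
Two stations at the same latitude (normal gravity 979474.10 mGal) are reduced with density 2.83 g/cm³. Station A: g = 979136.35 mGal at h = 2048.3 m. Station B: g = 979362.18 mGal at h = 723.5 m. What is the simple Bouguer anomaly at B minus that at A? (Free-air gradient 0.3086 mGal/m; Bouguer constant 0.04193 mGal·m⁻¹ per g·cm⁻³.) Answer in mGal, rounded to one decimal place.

-25.8

Δg_SB(A) = 979136.35 − 979474.10 + 0.3086×2048.3 − 0.04193×2.83×2048.3 = 51.30 mGal
Δg_SB(B) = 979362.18 − 979474.10 + 0.3086×723.5 − 0.04193×2.83×723.5 = 25.50 mGal
Difference = 25.50 − (51.30) = -25.80 mGal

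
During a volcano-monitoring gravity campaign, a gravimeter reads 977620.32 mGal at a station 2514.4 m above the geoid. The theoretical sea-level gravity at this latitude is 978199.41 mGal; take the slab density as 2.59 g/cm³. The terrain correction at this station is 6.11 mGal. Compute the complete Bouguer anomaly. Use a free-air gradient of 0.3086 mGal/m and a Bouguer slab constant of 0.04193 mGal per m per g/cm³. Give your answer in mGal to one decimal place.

-70.1

Free-air correction = 0.3086 × 2514.4 = 775.94 mGal
Free-air anomaly = 977620.32 − 978199.41 + (775.94) = 196.85 mGal
Bouguer slab correction = 0.04193 × 2.59 × 2514.4 = 273.06 mGal
Simple Bouguer anomaly = 196.85 − (273.06) = -76.21 mGal
Complete Bouguer anomaly = -76.21 + 6.11 = -70.10 mGal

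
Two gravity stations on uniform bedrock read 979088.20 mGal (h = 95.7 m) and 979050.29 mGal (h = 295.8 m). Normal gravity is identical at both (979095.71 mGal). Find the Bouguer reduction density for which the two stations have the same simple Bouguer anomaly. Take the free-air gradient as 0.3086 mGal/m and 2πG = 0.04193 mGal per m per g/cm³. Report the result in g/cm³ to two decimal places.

2.84

Δg_obs = 979050.29 − 979088.20 = -37.91 mGal over Δh = 295.8 − 95.7 = 200.1 m
Equal Bouguer anomalies ⇒ Δg_obs + (0.3086 − 0.04193ρ)·Δh = 0
0.3086 − 0.04193ρ = −Δg_obs/Δh = 0.18946
ρ = (0.3086 − 0.18946) / 0.04193 = 2.84 g/cm³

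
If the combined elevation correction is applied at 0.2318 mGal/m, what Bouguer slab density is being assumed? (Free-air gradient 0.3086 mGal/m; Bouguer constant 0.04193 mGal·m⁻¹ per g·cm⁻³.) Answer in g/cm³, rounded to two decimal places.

0.2318 = 0.3086 − 0.04193 × ρ
ρ = (0.3086 − 0.2318) / 0.04193 = 1.83 g/cm³

1.83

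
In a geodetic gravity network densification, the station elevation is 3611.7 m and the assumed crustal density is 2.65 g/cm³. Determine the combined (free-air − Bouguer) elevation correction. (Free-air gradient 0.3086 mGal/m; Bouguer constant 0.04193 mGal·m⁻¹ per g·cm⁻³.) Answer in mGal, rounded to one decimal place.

713.3

Combined gradient = 0.3086 − 0.04193 × 2.65 = 0.1974855 mGal/m
Combined elevation correction = 0.1974855 × 3611.7 = 713.3 mGal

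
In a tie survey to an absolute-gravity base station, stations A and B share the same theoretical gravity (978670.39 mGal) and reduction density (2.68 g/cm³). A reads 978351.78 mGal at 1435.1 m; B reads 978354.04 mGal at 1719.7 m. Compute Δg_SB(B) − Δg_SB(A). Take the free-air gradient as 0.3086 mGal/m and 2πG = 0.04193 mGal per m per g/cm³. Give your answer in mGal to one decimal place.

58.1

Δg_SB(A) = 978351.78 − 978670.39 + 0.3086×1435.1 − 0.04193×2.68×1435.1 = -37.00 mGal
Δg_SB(B) = 978354.04 − 978670.39 + 0.3086×1719.7 − 0.04193×2.68×1719.7 = 21.10 mGal
Difference = 21.10 − (-37.00) = 58.10 mGal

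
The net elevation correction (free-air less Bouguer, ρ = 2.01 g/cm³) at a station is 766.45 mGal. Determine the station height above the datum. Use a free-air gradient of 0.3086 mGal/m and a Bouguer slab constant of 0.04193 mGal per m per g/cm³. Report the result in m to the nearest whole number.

3417

Combined gradient = 0.3086 − 0.04193 × 2.01 = 0.2243207 mGal/m
h = 766.45 / 0.2243207 = 3416.76 m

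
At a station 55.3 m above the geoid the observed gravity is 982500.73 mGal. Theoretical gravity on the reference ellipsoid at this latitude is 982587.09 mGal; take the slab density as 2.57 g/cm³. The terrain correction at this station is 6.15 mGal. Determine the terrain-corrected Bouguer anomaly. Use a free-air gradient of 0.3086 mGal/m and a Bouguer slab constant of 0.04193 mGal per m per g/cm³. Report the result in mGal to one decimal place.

-69.1

Free-air correction = 0.3086 × 55.3 = 17.07 mGal
Free-air anomaly = 982500.73 − 982587.09 + (17.07) = -69.29 mGal
Bouguer slab correction = 0.04193 × 2.57 × 55.3 = 5.96 mGal
Simple Bouguer anomaly = -69.29 − (5.96) = -75.25 mGal
Complete Bouguer anomaly = -75.25 + 6.15 = -69.10 mGal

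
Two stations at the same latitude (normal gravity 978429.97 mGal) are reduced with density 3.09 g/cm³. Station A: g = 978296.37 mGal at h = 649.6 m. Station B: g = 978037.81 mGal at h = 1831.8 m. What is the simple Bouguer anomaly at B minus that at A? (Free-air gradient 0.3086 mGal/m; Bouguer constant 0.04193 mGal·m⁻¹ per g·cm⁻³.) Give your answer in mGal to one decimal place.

-46.9

Δg_SB(A) = 978296.37 − 978429.97 + 0.3086×649.6 − 0.04193×3.09×649.6 = -17.30 mGal
Δg_SB(B) = 978037.81 − 978429.97 + 0.3086×1831.8 − 0.04193×3.09×1831.8 = -64.20 mGal
Difference = -64.20 − (-17.30) = -46.90 mGal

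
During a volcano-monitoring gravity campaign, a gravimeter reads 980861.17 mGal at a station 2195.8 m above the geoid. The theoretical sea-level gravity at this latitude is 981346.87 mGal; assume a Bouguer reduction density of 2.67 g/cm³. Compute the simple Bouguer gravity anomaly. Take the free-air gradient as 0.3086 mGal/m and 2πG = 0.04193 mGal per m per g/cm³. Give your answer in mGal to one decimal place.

-53.9

Free-air correction = 0.3086 × 2195.8 = 677.62 mGal
Free-air anomaly = 980861.17 − 981346.87 + (677.62) = 191.92 mGal
Bouguer slab correction = 0.04193 × 2.67 × 2195.8 = 245.83 mGal
Simple Bouguer anomaly = 191.92 − (245.83) = -53.91 mGal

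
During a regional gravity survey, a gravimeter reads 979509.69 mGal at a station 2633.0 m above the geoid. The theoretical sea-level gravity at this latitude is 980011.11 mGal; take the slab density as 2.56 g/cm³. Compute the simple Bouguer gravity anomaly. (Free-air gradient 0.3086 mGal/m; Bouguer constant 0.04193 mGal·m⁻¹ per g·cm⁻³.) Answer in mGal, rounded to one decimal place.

Free-air correction = 0.3086 × 2633.0 = 812.54 mGal
Free-air anomaly = 979509.69 − 980011.11 + (812.54) = 311.12 mGal
Bouguer slab correction = 0.04193 × 2.56 × 2633.0 = 282.63 mGal
Simple Bouguer anomaly = 311.12 − (282.63) = 28.49 mGal

28.5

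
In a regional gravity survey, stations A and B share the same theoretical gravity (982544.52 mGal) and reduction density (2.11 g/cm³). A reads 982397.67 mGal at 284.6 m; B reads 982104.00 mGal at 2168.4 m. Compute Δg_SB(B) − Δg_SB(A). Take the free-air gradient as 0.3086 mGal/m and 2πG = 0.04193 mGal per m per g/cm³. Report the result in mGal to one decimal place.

121.0

Δg_SB(A) = 982397.67 − 982544.52 + 0.3086×284.6 − 0.04193×2.11×284.6 = -84.20 mGal
Δg_SB(B) = 982104.00 − 982544.52 + 0.3086×2168.4 − 0.04193×2.11×2168.4 = 36.80 mGal
Difference = 36.80 − (-84.20) = 121.00 mGal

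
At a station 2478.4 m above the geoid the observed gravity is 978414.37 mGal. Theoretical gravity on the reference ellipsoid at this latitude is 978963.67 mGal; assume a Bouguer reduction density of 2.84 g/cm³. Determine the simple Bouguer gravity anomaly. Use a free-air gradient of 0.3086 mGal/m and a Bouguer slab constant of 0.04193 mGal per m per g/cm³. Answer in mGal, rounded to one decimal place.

-79.6

Free-air correction = 0.3086 × 2478.4 = 764.83 mGal
Free-air anomaly = 978414.37 − 978963.67 + (764.83) = 215.53 mGal
Bouguer slab correction = 0.04193 × 2.84 × 2478.4 = 295.13 mGal
Simple Bouguer anomaly = 215.53 − (295.13) = -79.60 mGal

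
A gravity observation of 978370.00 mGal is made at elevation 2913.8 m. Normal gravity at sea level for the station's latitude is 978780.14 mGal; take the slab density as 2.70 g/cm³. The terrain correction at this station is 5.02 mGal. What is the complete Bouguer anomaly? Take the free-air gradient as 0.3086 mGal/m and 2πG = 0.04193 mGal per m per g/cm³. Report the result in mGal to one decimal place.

Free-air correction = 0.3086 × 2913.8 = 899.20 mGal
Free-air anomaly = 978370.00 − 978780.14 + (899.20) = 489.06 mGal
Bouguer slab correction = 0.04193 × 2.70 × 2913.8 = 329.87 mGal
Simple Bouguer anomaly = 489.06 − (329.87) = 159.19 mGal
Complete Bouguer anomaly = 159.19 + 5.02 = 164.21 mGal

164.2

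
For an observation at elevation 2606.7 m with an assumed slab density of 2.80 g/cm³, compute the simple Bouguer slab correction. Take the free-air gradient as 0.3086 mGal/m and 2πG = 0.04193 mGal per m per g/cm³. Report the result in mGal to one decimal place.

306.0

Bouguer slab correction = 0.04193 × 2.80 × 2606.7 = 306.0 mGal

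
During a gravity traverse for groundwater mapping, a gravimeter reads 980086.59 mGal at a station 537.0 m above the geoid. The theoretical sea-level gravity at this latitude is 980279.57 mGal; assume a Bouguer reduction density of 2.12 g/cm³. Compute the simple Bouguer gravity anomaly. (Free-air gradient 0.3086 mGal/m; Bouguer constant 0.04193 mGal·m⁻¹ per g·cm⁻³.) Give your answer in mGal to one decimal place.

-75.0

Free-air correction = 0.3086 × 537.0 = 165.72 mGal
Free-air anomaly = 980086.59 − 980279.57 + (165.72) = -27.26 mGal
Bouguer slab correction = 0.04193 × 2.12 × 537.0 = 47.73 mGal
Simple Bouguer anomaly = -27.26 − (47.73) = -74.99 mGal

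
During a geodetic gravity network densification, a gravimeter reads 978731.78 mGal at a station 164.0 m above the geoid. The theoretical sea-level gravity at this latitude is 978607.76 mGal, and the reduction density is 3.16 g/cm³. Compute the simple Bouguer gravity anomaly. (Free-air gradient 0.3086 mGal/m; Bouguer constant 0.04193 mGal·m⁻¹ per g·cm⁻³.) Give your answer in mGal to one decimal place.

152.9

Free-air correction = 0.3086 × 164.0 = 50.61 mGal
Free-air anomaly = 978731.78 − 978607.76 + (50.61) = 174.63 mGal
Bouguer slab correction = 0.04193 × 3.16 × 164.0 = 21.73 mGal
Simple Bouguer anomaly = 174.63 − (21.73) = 152.90 mGal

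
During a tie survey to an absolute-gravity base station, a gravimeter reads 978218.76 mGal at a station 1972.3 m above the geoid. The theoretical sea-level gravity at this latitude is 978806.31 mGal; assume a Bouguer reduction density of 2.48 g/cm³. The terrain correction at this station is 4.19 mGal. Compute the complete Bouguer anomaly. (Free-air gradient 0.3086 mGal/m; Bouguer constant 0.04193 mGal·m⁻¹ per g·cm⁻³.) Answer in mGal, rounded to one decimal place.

Free-air correction = 0.3086 × 1972.3 = 608.65 mGal
Free-air anomaly = 978218.76 − 978806.31 + (608.65) = 21.10 mGal
Bouguer slab correction = 0.04193 × 2.48 × 1972.3 = 205.09 mGal
Simple Bouguer anomaly = 21.10 − (205.09) = -183.99 mGal
Complete Bouguer anomaly = -183.99 + 4.19 = -179.80 mGal

-179.8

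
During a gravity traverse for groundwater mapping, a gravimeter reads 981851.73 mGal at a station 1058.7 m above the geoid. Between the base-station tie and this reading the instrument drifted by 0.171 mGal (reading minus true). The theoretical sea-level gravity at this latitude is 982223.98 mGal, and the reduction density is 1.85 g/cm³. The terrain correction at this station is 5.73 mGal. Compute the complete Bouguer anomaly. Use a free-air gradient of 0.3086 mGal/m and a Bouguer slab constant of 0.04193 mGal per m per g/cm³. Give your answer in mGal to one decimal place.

Drift-corrected reading = 981851.73 − (0.171) = 981851.559 mGal
Free-air correction = 0.3086 × 1058.7 = 326.71 mGal
Free-air anomaly = 981851.559 − 982223.98 + (326.71) = -45.711 mGal
Bouguer slab correction = 0.04193 × 1.85 × 1058.7 = 82.12 mGal
Simple Bouguer anomaly = -45.711 − (82.12) = -127.831 mGal
Complete Bouguer anomaly = -127.831 + 5.73 = -122.101 mGal

-122.1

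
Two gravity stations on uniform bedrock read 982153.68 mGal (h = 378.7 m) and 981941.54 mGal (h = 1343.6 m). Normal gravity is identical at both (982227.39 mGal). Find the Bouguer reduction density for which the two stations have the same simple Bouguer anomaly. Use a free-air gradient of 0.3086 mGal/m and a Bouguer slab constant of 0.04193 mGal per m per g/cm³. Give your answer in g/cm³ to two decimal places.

Δg_obs = 981941.54 − 982153.68 = -212.14 mGal over Δh = 1343.6 − 378.7 = 964.9 m
Equal Bouguer anomalies ⇒ Δg_obs + (0.3086 − 0.04193ρ)·Δh = 0
0.3086 − 0.04193ρ = −Δg_obs/Δh = 0.21986
ρ = (0.3086 − 0.21986) / 0.04193 = 2.12 g/cm³

2.12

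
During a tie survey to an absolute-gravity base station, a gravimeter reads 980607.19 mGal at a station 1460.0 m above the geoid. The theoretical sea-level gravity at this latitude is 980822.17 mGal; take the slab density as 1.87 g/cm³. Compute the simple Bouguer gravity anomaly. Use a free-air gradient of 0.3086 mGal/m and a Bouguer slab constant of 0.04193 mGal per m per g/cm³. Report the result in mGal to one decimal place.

Free-air correction = 0.3086 × 1460.0 = 450.56 mGal
Free-air anomaly = 980607.19 − 980822.17 + (450.56) = 235.58 mGal
Bouguer slab correction = 0.04193 × 1.87 × 1460.0 = 114.48 mGal
Simple Bouguer anomaly = 235.58 − (114.48) = 121.10 mGal

121.1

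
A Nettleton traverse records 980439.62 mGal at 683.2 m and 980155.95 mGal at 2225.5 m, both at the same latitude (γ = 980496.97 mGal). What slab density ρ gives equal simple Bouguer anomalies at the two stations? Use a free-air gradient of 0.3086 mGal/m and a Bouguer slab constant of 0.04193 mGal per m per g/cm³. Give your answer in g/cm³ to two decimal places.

2.97

Δg_obs = 980155.95 − 980439.62 = -283.67 mGal over Δh = 2225.5 − 683.2 = 1542.3 m
Equal Bouguer anomalies ⇒ Δg_obs + (0.3086 − 0.04193ρ)·Δh = 0
0.3086 − 0.04193ρ = −Δg_obs/Δh = 0.18393
ρ = (0.3086 − 0.18393) / 0.04193 = 2.97 g/cm³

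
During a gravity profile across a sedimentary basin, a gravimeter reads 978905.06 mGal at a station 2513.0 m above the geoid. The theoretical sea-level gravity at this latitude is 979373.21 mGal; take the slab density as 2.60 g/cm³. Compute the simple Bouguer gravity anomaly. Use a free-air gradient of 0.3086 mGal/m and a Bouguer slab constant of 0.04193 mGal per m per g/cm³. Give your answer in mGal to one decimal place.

33.4

Free-air correction = 0.3086 × 2513.0 = 775.51 mGal
Free-air anomaly = 978905.06 − 979373.21 + (775.51) = 307.36 mGal
Bouguer slab correction = 0.04193 × 2.60 × 2513.0 = 273.96 mGal
Simple Bouguer anomaly = 307.36 − (273.96) = 33.40 mGal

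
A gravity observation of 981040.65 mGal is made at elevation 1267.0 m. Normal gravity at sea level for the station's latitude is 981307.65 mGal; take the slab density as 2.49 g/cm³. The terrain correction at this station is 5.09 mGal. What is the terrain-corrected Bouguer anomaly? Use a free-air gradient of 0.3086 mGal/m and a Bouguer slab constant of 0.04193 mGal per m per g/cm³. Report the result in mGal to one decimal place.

Free-air correction = 0.3086 × 1267.0 = 391.00 mGal
Free-air anomaly = 981040.65 − 981307.65 + (391.00) = 124.00 mGal
Bouguer slab correction = 0.04193 × 2.49 × 1267.0 = 132.28 mGal
Simple Bouguer anomaly = 124.00 − (132.28) = -8.28 mGal
Complete Bouguer anomaly = -8.28 + 5.09 = -3.19 mGal

-3.2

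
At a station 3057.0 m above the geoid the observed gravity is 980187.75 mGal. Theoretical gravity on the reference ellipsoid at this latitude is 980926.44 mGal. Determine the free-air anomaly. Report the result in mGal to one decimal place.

204.7

Free-air correction = 0.3086 × 3057.0 = 943.39 mGal
Free-air anomaly = 980187.75 − 980926.44 + (943.39) = 204.70 mGal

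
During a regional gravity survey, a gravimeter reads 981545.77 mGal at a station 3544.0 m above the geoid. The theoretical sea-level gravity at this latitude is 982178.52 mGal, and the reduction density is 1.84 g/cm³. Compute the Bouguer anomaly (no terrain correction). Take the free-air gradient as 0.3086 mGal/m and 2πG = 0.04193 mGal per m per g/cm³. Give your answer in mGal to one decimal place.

187.5

Free-air correction = 0.3086 × 3544.0 = 1093.68 mGal
Free-air anomaly = 981545.77 − 982178.52 + (1093.68) = 460.93 mGal
Bouguer slab correction = 0.04193 × 1.84 × 3544.0 = 273.42 mGal
Simple Bouguer anomaly = 460.93 − (273.42) = 187.51 mGal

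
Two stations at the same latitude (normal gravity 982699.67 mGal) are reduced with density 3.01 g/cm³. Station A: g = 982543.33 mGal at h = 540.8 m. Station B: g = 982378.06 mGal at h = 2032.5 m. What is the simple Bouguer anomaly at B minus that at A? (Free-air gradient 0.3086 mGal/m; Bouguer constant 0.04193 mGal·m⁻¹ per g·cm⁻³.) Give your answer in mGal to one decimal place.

106.8

Δg_SB(A) = 982543.33 − 982699.67 + 0.3086×540.8 − 0.04193×3.01×540.8 = -57.70 mGal
Δg_SB(B) = 982378.06 − 982699.67 + 0.3086×2032.5 − 0.04193×3.01×2032.5 = 49.10 mGal
Difference = 49.10 − (-57.70) = 106.80 mGal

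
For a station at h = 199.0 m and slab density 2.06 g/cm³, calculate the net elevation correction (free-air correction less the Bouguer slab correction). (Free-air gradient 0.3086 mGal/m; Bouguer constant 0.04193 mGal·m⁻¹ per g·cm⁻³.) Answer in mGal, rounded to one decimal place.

44.2

Combined gradient = 0.3086 − 0.04193 × 2.06 = 0.2222242 mGal/m
Combined elevation correction = 0.2222242 × 199.0 = 44.2 mGal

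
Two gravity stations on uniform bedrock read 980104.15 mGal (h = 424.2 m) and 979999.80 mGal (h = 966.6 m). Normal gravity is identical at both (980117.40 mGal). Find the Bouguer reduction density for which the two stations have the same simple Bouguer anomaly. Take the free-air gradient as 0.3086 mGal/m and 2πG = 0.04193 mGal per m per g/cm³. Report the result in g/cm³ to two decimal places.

2.77

Δg_obs = 979999.80 − 980104.15 = -104.35 mGal over Δh = 966.6 − 424.2 = 542.4 m
Equal Bouguer anomalies ⇒ Δg_obs + (0.3086 − 0.04193ρ)·Δh = 0
0.3086 − 0.04193ρ = −Δg_obs/Δh = 0.19239
ρ = (0.3086 − 0.19239) / 0.04193 = 2.77 g/cm³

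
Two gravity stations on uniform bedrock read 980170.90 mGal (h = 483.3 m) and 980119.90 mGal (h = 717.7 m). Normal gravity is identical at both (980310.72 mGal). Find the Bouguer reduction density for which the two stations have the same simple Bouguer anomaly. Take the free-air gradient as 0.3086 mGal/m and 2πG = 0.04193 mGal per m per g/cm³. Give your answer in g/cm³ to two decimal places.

Δg_obs = 980119.90 − 980170.90 = -51.00 mGal over Δh = 717.7 − 483.3 = 234.4 m
Equal Bouguer anomalies ⇒ Δg_obs + (0.3086 − 0.04193ρ)·Δh = 0
0.3086 − 0.04193ρ = −Δg_obs/Δh = 0.21758
ρ = (0.3086 − 0.21758) / 0.04193 = 2.17 g/cm³

2.17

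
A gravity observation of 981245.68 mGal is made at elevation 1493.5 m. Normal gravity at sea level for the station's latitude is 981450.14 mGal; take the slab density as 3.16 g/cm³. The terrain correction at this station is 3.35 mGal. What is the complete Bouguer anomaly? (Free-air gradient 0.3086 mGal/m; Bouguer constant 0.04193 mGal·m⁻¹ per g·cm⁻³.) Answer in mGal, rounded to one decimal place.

61.9

Free-air correction = 0.3086 × 1493.5 = 460.89 mGal
Free-air anomaly = 981245.68 − 981450.14 + (460.89) = 256.43 mGal
Bouguer slab correction = 0.04193 × 3.16 × 1493.5 = 197.89 mGal
Simple Bouguer anomaly = 256.43 − (197.89) = 58.54 mGal
Complete Bouguer anomaly = 58.54 + 3.35 = 61.89 mGal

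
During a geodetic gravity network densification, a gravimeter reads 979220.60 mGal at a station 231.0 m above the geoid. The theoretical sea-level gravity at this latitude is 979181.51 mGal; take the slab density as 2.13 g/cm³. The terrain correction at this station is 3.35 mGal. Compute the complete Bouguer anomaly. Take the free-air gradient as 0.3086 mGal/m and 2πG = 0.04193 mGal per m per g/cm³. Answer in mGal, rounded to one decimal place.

93.1

Free-air correction = 0.3086 × 231.0 = 71.29 mGal
Free-air anomaly = 979220.60 − 979181.51 + (71.29) = 110.38 mGal
Bouguer slab correction = 0.04193 × 2.13 × 231.0 = 20.63 mGal
Simple Bouguer anomaly = 110.38 − (20.63) = 89.75 mGal
Complete Bouguer anomaly = 89.75 + 3.35 = 93.10 mGal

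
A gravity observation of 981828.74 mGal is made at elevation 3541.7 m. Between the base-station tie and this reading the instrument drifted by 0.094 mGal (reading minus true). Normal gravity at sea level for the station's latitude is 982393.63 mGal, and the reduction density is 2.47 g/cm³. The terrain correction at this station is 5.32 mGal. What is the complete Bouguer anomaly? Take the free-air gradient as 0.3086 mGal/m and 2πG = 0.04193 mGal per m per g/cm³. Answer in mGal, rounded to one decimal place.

Drift-corrected reading = 981828.74 − (0.094) = 981828.646 mGal
Free-air correction = 0.3086 × 3541.7 = 1092.97 mGal
Free-air anomaly = 981828.646 − 982393.63 + (1092.97) = 527.986 mGal
Bouguer slab correction = 0.04193 × 2.47 × 3541.7 = 366.80 mGal
Simple Bouguer anomaly = 527.986 − (366.80) = 161.186 mGal
Complete Bouguer anomaly = 161.186 + 5.32 = 166.506 mGal

166.5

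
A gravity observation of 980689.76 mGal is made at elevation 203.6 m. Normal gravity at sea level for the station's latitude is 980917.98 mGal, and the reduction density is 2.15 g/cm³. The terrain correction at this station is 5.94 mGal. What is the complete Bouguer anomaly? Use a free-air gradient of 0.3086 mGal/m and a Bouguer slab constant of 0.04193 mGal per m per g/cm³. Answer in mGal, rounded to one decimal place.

-177.8

Free-air correction = 0.3086 × 203.6 = 62.83 mGal
Free-air anomaly = 980689.76 − 980917.98 + (62.83) = -165.39 mGal
Bouguer slab correction = 0.04193 × 2.15 × 203.6 = 18.35 mGal
Simple Bouguer anomaly = -165.39 − (18.35) = -183.74 mGal
Complete Bouguer anomaly = -183.74 + 5.94 = -177.80 mGal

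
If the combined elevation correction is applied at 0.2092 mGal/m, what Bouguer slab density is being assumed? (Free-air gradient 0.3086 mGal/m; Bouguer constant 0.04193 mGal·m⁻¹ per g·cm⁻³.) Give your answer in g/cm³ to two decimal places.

0.2092 = 0.3086 − 0.04193 × ρ
ρ = (0.3086 − 0.2092) / 0.04193 = 2.37 g/cm³

2.37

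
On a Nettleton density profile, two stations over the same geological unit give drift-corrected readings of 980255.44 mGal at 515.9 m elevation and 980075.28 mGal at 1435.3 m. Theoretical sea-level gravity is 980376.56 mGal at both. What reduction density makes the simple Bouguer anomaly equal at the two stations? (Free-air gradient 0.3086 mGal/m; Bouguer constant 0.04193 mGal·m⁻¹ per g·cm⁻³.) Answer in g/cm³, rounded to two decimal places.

2.69

Δg_obs = 980075.28 − 980255.44 = -180.16 mGal over Δh = 1435.3 − 515.9 = 919.4 m
Equal Bouguer anomalies ⇒ Δg_obs + (0.3086 − 0.04193ρ)·Δh = 0
0.3086 − 0.04193ρ = −Δg_obs/Δh = 0.19595
ρ = (0.3086 − 0.19595) / 0.04193 = 2.69 g/cm³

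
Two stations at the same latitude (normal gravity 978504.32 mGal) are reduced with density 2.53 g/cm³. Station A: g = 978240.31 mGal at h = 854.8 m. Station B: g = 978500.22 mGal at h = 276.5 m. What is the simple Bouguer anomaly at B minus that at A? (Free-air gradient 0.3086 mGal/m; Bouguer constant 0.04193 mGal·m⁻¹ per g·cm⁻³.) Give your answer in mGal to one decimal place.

142.8

Δg_SB(A) = 978240.31 − 978504.32 + 0.3086×854.8 − 0.04193×2.53×854.8 = -90.90 mGal
Δg_SB(B) = 978500.22 − 978504.32 + 0.3086×276.5 − 0.04193×2.53×276.5 = 51.90 mGal
Difference = 51.90 − (-90.90) = 142.80 mGal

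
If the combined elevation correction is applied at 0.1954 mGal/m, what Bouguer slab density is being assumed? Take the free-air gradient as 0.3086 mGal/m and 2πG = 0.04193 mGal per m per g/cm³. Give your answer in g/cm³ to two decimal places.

2.70

0.1954 = 0.3086 − 0.04193 × ρ
ρ = (0.3086 − 0.1954) / 0.04193 = 2.70 g/cm³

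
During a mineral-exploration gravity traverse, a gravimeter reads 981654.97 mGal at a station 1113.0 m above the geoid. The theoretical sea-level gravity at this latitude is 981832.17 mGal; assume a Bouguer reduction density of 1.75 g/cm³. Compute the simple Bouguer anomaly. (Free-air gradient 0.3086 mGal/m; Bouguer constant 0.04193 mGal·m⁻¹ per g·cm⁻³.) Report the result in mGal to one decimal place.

84.6

Free-air correction = 0.3086 × 1113.0 = 343.47 mGal
Free-air anomaly = 981654.97 − 981832.17 + (343.47) = 166.27 mGal
Bouguer slab correction = 0.04193 × 1.75 × 1113.0 = 81.67 mGal
Simple Bouguer anomaly = 166.27 − (81.67) = 84.60 mGal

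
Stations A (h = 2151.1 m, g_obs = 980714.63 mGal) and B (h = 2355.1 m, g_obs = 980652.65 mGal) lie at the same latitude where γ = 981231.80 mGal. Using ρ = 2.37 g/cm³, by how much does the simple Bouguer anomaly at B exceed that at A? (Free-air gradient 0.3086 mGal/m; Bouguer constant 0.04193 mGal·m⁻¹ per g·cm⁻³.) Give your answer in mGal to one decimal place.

-19.3

Δg_SB(A) = 980714.63 − 981231.80 + 0.3086×2151.1 − 0.04193×2.37×2151.1 = -67.10 mGal
Δg_SB(B) = 980652.65 − 981231.80 + 0.3086×2355.1 − 0.04193×2.37×2355.1 = -86.40 mGal
Difference = -86.40 − (-67.10) = -19.30 mGal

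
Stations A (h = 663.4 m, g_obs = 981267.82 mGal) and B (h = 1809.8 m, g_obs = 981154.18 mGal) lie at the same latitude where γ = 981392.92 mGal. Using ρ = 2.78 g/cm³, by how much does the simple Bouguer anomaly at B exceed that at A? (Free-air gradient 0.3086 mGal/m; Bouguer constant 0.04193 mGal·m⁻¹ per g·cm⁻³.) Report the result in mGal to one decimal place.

106.5

Δg_SB(A) = 981267.82 − 981392.92 + 0.3086×663.4 − 0.04193×2.78×663.4 = 2.30 mGal
Δg_SB(B) = 981154.18 − 981392.92 + 0.3086×1809.8 − 0.04193×2.78×1809.8 = 108.80 mGal
Difference = 108.80 − (2.30) = 106.50 mGal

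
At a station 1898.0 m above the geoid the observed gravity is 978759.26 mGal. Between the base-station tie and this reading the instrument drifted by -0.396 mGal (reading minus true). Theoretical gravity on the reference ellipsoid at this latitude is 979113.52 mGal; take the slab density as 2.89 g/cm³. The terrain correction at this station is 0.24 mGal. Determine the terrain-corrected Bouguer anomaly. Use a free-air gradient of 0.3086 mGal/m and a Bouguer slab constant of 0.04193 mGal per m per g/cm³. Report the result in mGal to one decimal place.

Drift-corrected reading = 978759.26 − (-0.396) = 978759.656 mGal
Free-air correction = 0.3086 × 1898.0 = 585.72 mGal
Free-air anomaly = 978759.656 − 979113.52 + (585.72) = 231.856 mGal
Bouguer slab correction = 0.04193 × 2.89 × 1898.0 = 230.00 mGal
Simple Bouguer anomaly = 231.856 − (230.00) = 1.856 mGal
Complete Bouguer anomaly = 1.856 + 0.24 = 2.096 mGal

2.1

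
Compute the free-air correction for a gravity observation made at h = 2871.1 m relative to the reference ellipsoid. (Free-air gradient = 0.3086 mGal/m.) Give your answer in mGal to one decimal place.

Free-air correction = 0.3086 × 2871.1 = 886.0 mGal

886.0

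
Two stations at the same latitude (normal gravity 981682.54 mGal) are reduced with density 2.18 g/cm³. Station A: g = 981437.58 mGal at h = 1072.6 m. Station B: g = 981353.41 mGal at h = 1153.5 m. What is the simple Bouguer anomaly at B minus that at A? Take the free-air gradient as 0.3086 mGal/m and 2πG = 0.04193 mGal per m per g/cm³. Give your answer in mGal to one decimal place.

-66.6

Δg_SB(A) = 981437.58 − 981682.54 + 0.3086×1072.6 − 0.04193×2.18×1072.6 = -12.00 mGal
Δg_SB(B) = 981353.41 − 981682.54 + 0.3086×1153.5 − 0.04193×2.18×1153.5 = -78.60 mGal
Difference = -78.60 − (-12.00) = -66.60 mGal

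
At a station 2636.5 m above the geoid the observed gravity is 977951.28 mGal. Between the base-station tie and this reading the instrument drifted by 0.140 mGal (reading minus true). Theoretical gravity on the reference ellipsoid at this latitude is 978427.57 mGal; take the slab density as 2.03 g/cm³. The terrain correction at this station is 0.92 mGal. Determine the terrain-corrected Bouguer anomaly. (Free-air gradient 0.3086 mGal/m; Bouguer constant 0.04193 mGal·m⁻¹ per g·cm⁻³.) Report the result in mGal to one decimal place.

113.7

Drift-corrected reading = 977951.28 − (0.140) = 977951.140 mGal
Free-air correction = 0.3086 × 2636.5 = 813.62 mGal
Free-air anomaly = 977951.140 − 978427.57 + (813.62) = 337.190 mGal
Bouguer slab correction = 0.04193 × 2.03 × 2636.5 = 224.41 mGal
Simple Bouguer anomaly = 337.190 − (224.41) = 112.780 mGal
Complete Bouguer anomaly = 112.780 + 0.92 = 113.700 mGal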